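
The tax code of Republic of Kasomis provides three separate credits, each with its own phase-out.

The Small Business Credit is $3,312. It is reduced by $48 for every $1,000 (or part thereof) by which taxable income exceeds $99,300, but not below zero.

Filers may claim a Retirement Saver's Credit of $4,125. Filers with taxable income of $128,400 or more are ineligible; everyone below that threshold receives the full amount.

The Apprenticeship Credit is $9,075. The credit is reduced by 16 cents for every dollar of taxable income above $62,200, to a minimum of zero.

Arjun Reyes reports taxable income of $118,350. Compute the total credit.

$6,568

Small Business Credit: income exceeds $99,300 by $19,050, which is 20 full-or-partial $1,000 increments; reduction = 20 × $48 = $960, leaving $2,352.
Retirement Saver's Credit: $118,350 is below the $128,400 cutoff, so the full $4,125 applies.
Apprenticeship Credit: 16% of the $56,150 excess over $62,200 is $8,984; credit = $9,075 − $8,984 = $91.
Total: $2,352 + $4,125 + $91 = $6,568.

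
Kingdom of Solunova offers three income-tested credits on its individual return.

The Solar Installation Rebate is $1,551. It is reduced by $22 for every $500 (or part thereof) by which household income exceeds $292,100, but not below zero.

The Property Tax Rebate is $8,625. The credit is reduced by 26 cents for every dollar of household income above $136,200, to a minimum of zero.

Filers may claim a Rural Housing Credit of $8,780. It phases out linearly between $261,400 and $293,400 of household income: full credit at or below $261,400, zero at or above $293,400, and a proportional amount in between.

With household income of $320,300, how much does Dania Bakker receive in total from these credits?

Solar Installation Rebate: income exceeds $292,100 by $28,200, which is 57 full-or-partial $500 increments; reduction = 57 × $22 = $1,254, leaving $297.
Property Tax Rebate: 26% of the $184,100 excess over $136,200 is $47,866 ≥ base, so the credit is $0.
Rural Housing Credit: $320,300 is at or above $293,400, so the credit is $0.
Total: $297 + $0 + $0 = $297.

$297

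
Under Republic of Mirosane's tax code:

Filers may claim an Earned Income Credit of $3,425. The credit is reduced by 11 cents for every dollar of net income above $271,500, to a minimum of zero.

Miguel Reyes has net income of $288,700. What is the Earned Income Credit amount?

Earned Income Credit: 11% of the $17,200 excess over $271,500 is $1,892; credit = $3,425 − $1,892 = $1,533.

$1,533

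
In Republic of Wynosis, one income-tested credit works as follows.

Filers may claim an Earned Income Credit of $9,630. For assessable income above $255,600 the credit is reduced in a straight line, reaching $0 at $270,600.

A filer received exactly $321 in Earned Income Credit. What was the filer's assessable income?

$270,100

$321 is 321/9,630 of the full $9,630, so 9,309/9,630 of the $15,000 range has been used: income = $255,600 + $15,000 × 9,309/9,630 = $270,100.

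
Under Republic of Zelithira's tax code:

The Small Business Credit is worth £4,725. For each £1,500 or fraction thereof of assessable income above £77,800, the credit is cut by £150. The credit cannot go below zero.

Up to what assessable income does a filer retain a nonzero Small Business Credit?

£124,300

After 31 increments the reduction is 31 × £150 = £4,650, leaving £75; one more increment wipes it out. Increment 31 ends at excess 31 × £1,500 = £46,500, so the highest qualifying income is £77,800 + £46,500 = £124,300.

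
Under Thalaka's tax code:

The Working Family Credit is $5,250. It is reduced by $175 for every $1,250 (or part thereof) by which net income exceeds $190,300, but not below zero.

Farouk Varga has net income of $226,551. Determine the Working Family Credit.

Working Family Credit: income exceeds $190,300 by $36,251 → 30 increments × $175 = $5,250 ≥ base, so the credit is $0.

$0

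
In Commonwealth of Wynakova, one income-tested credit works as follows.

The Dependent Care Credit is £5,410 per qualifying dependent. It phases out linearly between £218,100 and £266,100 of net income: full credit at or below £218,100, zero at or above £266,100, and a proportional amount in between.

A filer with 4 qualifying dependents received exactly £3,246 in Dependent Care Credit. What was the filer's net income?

£258,900

Full credit = 4 × £5,410 = £21,640.
£3,246 is 3,246/21,640 of the full £21,640, so 18,394/21,640 of the £48,000 range has been used: income = £218,100 + £48,000 × 18,394/21,640 = £258,900.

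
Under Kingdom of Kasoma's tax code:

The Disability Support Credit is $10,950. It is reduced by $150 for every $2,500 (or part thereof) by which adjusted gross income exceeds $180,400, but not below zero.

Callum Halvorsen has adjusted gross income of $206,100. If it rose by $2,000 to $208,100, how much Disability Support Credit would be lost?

At $206,100 — income exceeds $180,400 by $25,700, which is 11 full-or-partial $2,500 increments; reduction = 11 × $150 = $1,650, leaving $9,300.
At $208,100 — income exceeds $180,400 by $27,700, which is 12 full-or-partial $2,500 increments; reduction = 12 × $150 = $1,800, leaving $9,150.
Lost: $9,300 − $9,150 = $150.

$150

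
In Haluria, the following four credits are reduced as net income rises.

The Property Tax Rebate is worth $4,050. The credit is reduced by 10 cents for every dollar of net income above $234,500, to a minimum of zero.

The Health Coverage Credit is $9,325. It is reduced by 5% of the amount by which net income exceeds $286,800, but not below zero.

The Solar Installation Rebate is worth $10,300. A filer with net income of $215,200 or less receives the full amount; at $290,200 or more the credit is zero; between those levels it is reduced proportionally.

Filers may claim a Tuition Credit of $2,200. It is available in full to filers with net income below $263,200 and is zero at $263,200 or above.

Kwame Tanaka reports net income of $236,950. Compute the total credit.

$22,643

Property Tax Rebate: 10% of the $2,450 excess over $234,500 is $245; credit = $4,050 − $245 = $3,805.
Health Coverage Credit: $236,950 is at or below the $286,800 threshold, so the full $9,325 applies.
Solar Installation Rebate: $236,950 is $21,750 into a $75,000 phase-out range, leaving 53,250/75,000 of the credit: $10,300 × 53,250/75,000 = $7,313.
Tuition Credit: $236,950 is below the $263,200 cutoff, so the full $2,200 applies.
Total: $3,805 + $9,325 + $7,313 + $2,200 = $22,643.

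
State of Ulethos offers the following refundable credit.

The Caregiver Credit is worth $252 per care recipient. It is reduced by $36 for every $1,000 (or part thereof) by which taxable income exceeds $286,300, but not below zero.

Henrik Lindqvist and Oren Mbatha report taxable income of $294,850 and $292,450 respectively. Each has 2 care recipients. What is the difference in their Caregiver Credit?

$72

Henrik ($294,850): Caregiver Credit: base = 2 × $252 = $504. income exceeds $286,300 by $8,550, which is 9 full-or-partial $1,000 increments; reduction = 9 × $36 = $324, leaving $180.
Oren ($292,450): Caregiver Credit: base = 2 × $252 = $504. income exceeds $286,300 by $6,150, which is 7 full-or-partial $1,000 increments; reduction = 7 × $36 = $252, leaving $252.
Difference: |$180 − $252| = $72.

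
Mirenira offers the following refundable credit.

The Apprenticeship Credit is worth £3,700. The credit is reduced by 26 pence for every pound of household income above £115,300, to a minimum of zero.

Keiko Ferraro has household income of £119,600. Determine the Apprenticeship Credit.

£2,582

Apprenticeship Credit: 26% of the £4,300 excess over £115,300 is £1,118; credit = £3,700 − £1,118 = £2,582.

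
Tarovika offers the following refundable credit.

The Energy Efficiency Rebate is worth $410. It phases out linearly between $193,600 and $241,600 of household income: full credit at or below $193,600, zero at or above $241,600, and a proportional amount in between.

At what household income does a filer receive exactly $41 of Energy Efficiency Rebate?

$41 is 41/410 of the full $410, so 369/410 of the $48,000 range has been used: income = $193,600 + $48,000 × 369/410 = $236,800.

$236,800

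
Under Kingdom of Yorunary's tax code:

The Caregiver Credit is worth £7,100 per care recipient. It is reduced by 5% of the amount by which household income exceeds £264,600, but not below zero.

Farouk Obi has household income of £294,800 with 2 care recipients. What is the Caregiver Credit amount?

Caregiver Credit: base = 2 × £7,100 = £14,200. 5% of the £30,200 excess over £264,600 is £1,510; credit = £14,200 − £1,510 = £12,690.

£12,690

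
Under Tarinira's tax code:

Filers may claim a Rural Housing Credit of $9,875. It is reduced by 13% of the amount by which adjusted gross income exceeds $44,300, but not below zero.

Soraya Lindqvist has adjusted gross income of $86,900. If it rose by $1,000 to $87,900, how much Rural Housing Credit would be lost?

$130

At $86,900 — 13% of the $42,600 excess over $44,300 is $5,538; credit = $9,875 − $5,538 = $4,337.
At $87,900 — 13% of the $43,600 excess over $44,300 is $5,668; credit = $9,875 − $5,668 = $4,207.
Lost: $4,337 − $4,207 = $130.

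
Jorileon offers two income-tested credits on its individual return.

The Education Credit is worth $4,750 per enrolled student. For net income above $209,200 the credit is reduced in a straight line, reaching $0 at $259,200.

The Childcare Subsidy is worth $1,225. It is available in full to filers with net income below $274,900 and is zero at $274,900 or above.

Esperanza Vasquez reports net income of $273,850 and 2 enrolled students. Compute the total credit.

$1,225

Education Credit: base = 2 × $4,750 = $9,500. $273,850 is at or above $259,200, so the credit is $0.
Childcare Subsidy: $273,850 is below the $274,900 cutoff, so the full $1,225 applies.
Total: $0 + $1,225 = $1,225.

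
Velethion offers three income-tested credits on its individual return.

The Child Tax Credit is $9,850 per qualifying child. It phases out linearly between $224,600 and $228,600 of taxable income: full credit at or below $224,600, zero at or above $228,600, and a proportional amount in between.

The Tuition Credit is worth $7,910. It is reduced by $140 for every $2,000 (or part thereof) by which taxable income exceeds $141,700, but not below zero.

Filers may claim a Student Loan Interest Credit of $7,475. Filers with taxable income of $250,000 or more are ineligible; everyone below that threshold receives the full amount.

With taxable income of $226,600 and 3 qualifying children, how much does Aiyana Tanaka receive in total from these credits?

$24,140

Child Tax Credit: base = 3 × $9,850 = $29,550. $226,600 is $2,000 into a $4,000 phase-out range, leaving 2,000/4,000 of the credit: $29,550 × 2,000/4,000 = $14,775.
Tuition Credit: income exceeds $141,700 by $84,900, which is 43 full-or-partial $2,000 increments; reduction = 43 × $140 = $6,020, leaving $1,890.
Student Loan Interest Credit: $226,600 is below the $250,000 cutoff, so the full $7,475 applies.
Total: $14,775 + $1,890 + $7,475 = $24,140.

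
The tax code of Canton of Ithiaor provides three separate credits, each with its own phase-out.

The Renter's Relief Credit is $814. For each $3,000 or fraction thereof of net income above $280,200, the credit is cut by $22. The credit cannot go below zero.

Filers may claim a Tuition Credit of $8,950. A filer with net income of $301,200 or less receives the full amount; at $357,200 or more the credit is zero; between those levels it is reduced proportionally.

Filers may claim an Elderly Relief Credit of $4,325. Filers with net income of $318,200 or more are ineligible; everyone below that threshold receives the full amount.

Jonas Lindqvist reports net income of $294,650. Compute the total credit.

$13,979

Renter's Relief Credit: income exceeds $280,200 by $14,450, which is 5 full-or-partial $3,000 increments; reduction = 5 × $22 = $110, leaving $704.
Tuition Credit: $294,650 is at or below the $301,200 threshold, so the full $8,950 applies.
Elderly Relief Credit: $294,650 is below the $318,200 cutoff, so the full $4,325 applies.
Total: $704 + $8,950 + $4,325 = $13,979.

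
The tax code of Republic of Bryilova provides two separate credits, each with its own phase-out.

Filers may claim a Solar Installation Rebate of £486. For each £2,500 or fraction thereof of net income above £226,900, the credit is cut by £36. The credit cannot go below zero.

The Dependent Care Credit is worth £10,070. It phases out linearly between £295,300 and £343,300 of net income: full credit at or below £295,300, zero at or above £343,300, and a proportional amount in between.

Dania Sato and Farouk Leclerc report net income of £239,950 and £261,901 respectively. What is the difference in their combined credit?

Dania (£239,950): Solar Installation Rebate: income exceeds £226,900 by £13,050, which is 6 full-or-partial £2,500 increments; reduction = 6 × £36 = £216, leaving £270. Dependent Care Credit: £239,950 is at or below the £295,300 threshold, so the full £10,070 applies. total £270 + £10,070 = £10,340
Farouk (£261,901): Solar Installation Rebate: income exceeds £226,900 by £35,001 → 15 increments × £36 = £540 ≥ base, so the credit is £0. Dependent Care Credit: £261,901 is at or below the £295,300 threshold, so the full £10,070 applies. total £0 + £10,070 = £10,070
Difference: |£10,340 − £10,070| = £270.

£270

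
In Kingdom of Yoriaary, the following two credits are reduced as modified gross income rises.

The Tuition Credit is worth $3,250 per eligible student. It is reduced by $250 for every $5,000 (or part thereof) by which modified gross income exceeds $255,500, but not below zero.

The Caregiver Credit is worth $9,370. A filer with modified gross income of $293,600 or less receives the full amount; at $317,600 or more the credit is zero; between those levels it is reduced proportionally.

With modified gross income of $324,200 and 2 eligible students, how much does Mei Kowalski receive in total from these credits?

Tuition Credit: base = 2 × $3,250 = $6,500. income exceeds $255,500 by $68,700, which is 14 full-or-partial $5,000 increments; reduction = 14 × $250 = $3,500, leaving $3,000.
Caregiver Credit: $324,200 is at or above $317,600, so the credit is $0.
Total: $3,000 + $0 = $3,000.

$3,000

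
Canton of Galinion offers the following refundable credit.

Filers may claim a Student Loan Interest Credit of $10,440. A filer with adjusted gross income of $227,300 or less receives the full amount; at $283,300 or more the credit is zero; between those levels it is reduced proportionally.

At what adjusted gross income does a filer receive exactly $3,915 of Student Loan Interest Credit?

$3,915 is 3,915/10,440 of the full $10,440, so 6,525/10,440 of the $56,000 range has been used: income = $227,300 + $56,000 × 6,525/10,440 = $262,300.

$262,300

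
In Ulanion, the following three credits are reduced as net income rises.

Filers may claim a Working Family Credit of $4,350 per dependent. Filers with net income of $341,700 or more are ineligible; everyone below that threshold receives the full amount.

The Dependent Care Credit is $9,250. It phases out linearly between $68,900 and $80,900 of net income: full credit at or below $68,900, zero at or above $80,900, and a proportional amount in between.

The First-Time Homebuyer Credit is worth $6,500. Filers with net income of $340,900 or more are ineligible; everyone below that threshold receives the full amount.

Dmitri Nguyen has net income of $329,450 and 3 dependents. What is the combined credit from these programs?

Working Family Credit: base = 3 × $4,350 = $13,050. $329,450 is below the $341,700 cutoff, so the full $13,050 applies.
Dependent Care Credit: $329,450 is at or above $80,900, so the credit is $0.
First-Time Homebuyer Credit: $329,450 is below the $340,900 cutoff, so the full $6,500 applies.
Total: $13,050 + $0 + $6,500 = $19,550.

$19,550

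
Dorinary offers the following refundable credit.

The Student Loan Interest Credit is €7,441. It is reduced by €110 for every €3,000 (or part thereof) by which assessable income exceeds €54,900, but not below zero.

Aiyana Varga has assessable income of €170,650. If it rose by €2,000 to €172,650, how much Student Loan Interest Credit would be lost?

At €170,650 — income exceeds €54,900 by €115,750, which is 39 full-or-partial €3,000 increments; reduction = 39 × €110 = €4,290, leaving €3,151.
At €172,650 — income exceeds €54,900 by €117,750, which is 40 full-or-partial €3,000 increments; reduction = 40 × €110 = €4,400, leaving €3,041.
Lost: €3,151 − €3,041 = €110.

€110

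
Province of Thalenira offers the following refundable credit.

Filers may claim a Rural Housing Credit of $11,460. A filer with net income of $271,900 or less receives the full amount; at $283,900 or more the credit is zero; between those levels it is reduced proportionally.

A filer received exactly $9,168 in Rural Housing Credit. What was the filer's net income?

$274,300

$9,168 is 9,168/11,460 of the full $11,460, so 2,292/11,460 of the $12,000 range has been used: income = $271,900 + $12,000 × 2,292/11,460 = $274,300.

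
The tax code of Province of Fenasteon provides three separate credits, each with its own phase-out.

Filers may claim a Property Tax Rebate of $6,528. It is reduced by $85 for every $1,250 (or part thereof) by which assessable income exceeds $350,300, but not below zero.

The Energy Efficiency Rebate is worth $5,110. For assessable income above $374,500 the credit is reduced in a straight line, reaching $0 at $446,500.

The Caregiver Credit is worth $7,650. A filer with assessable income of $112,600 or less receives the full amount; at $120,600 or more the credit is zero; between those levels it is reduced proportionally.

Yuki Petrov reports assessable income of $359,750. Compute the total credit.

Property Tax Rebate: income exceeds $350,300 by $9,450, which is 8 full-or-partial $1,250 increments; reduction = 8 × $85 = $680, leaving $5,848.
Energy Efficiency Rebate: $359,750 is at or below the $374,500 threshold, so the full $5,110 applies.
Caregiver Credit: $359,750 is at or above $120,600, so the credit is $0.
Total: $5,848 + $5,110 + $0 = $10,958.

$10,958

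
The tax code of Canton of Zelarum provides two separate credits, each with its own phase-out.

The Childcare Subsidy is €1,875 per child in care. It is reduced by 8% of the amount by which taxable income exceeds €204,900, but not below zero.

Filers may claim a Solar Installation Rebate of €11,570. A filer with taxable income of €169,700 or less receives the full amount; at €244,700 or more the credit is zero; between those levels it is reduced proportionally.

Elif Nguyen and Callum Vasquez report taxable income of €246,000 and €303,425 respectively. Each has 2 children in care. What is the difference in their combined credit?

€462

Elif (€246,000): Childcare Subsidy: base = 2 × €1,875 = €3,750. 8% of the €41,100 excess over €204,900 is €3,288; credit = €3,750 − €3,288 = €462. Solar Installation Rebate: €246,000 is at or above €244,700, so the credit is €0. total €462 + €0 = €462
Callum (€303,425): Childcare Subsidy: base = 2 × €1,875 = €3,750. 8% of the €98,525 excess over €204,900 is €7,882 ≥ base, so the credit is €0. Solar Installation Rebate: €303,425 is at or above €244,700, so the credit is €0. total €0 + €0 = €0
Difference: |€462 − €0| = €462.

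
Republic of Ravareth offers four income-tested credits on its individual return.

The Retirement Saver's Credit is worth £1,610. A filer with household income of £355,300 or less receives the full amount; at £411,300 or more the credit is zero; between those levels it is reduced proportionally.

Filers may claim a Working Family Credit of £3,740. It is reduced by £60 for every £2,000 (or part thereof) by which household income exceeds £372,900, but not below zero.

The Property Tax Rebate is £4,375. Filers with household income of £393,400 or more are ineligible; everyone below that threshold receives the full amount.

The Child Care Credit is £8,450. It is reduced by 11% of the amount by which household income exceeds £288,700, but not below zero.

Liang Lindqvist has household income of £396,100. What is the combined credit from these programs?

£3,457

Retirement Saver's Credit: £396,100 is £40,800 into a £56,000 phase-out range, leaving 15,200/56,000 of the credit: £1,610 × 15,200/56,000 = £437.
Working Family Credit: income exceeds £372,900 by £23,200, which is 12 full-or-partial £2,000 increments; reduction = 12 × £60 = £720, leaving £3,020.
Property Tax Rebate: £396,100 meets or exceeds the £393,400 cutoff, so the credit is £0.
Child Care Credit: 11% of the £107,400 excess over £288,700 is £11,814 ≥ base, so the credit is £0.
Total: £437 + £3,020 + £0 + £0 = £3,457.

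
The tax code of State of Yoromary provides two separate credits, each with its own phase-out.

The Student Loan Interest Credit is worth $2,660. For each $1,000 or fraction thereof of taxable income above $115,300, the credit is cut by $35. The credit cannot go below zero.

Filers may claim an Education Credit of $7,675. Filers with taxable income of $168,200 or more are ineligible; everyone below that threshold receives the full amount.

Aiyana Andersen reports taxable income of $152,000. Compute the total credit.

Student Loan Interest Credit: income exceeds $115,300 by $36,700, which is 37 full-or-partial $1,000 increments; reduction = 37 × $35 = $1,295, leaving $1,365.
Education Credit: $152,000 is below the $168,200 cutoff, so the full $7,675 applies.
Total: $1,365 + $7,675 = $9,040.

$9,040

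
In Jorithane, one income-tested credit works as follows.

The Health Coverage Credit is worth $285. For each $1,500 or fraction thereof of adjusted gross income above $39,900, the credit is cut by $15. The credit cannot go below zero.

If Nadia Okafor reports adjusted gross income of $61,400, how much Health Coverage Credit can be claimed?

$60

Health Coverage Credit: income exceeds $39,900 by $21,500, which is 15 full-or-partial $1,500 increments; reduction = 15 × $15 = $225, leaving $60.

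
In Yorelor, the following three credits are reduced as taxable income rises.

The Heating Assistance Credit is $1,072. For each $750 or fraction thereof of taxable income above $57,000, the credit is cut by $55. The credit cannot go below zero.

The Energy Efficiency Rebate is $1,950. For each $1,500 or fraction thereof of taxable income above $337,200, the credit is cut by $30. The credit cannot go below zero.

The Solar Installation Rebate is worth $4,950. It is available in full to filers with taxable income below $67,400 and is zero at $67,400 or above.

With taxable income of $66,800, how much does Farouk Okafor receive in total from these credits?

Heating Assistance Credit: income exceeds $57,000 by $9,800, which is 14 full-or-partial $750 increments; reduction = 14 × $55 = $770, leaving $302.
Energy Efficiency Rebate: $66,800 is at or below the $337,200 threshold, so the full $1,950 applies.
Solar Installation Rebate: $66,800 is below the $67,400 cutoff, so the full $4,950 applies.
Total: $302 + $1,950 + $4,950 = $7,202.

$7,202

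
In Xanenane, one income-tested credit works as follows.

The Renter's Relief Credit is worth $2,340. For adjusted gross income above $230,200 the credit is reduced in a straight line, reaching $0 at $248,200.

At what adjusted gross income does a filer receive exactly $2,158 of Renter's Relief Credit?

$2,158 is 2,158/2,340 of the full $2,340, so 182/2,340 of the $18,000 range has been used: income = $230,200 + $18,000 × 182/2,340 = $231,600.

$231,600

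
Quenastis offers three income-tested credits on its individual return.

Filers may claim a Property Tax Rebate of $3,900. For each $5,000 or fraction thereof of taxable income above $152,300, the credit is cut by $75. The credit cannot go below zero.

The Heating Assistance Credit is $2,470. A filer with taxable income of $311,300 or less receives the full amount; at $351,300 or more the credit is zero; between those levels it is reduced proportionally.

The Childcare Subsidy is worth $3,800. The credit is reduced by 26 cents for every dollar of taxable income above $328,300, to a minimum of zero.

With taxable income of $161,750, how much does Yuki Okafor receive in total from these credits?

Property Tax Rebate: income exceeds $152,300 by $9,450, which is 2 full-or-partial $5,000 increments; reduction = 2 × $75 = $150, leaving $3,750.
Heating Assistance Credit: $161,750 is at or below the $311,300 threshold, so the full $2,470 applies.
Childcare Subsidy: $161,750 is at or below the $328,300 threshold, so the full $3,800 applies.
Total: $3,750 + $2,470 + $3,800 = $10,020.

$10,020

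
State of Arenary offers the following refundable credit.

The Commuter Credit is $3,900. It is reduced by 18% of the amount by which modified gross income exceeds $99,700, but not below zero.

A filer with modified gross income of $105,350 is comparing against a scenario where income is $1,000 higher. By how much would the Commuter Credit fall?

$180

At $105,350 — 18% of the $5,650 excess over $99,700 is $1,017; credit = $3,900 − $1,017 = $2,883.
At $106,350 — 18% of the $6,650 excess over $99,700 is $1,197; credit = $3,900 − $1,197 = $2,703.
Lost: $2,883 − $2,703 = $180.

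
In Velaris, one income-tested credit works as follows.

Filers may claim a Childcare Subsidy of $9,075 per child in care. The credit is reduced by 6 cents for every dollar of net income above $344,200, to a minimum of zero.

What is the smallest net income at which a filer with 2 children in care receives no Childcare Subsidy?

$646,700

Full credit = 2 × $9,075 = $18,150.
The credit falls by 6% of each dollar above $344,200, so it reaches zero when the excess is $18,150 / 6% = $302,500: income = $344,200 + $302,500 = $646,700.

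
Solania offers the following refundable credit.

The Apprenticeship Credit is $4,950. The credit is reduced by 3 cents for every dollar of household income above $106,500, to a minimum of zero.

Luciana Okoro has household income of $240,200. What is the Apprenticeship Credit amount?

$939

Apprenticeship Credit: 3% of the $133,700 excess over $106,500 is $4,011; credit = $4,950 − $4,011 = $939.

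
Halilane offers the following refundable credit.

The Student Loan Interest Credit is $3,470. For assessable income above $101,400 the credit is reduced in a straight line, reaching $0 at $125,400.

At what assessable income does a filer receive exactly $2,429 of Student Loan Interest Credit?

$2,429 is 2,429/3,470 of the full $3,470, so 1,041/3,470 of the $24,000 range has been used: income = $101,400 + $24,000 × 1,041/3,470 = $108,600.

$108,600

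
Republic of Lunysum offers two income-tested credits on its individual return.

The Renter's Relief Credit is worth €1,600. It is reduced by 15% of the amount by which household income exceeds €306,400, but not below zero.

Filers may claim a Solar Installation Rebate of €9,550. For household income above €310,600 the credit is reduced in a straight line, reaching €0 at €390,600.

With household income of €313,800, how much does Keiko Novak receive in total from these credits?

Renter's Relief Credit: 15% of the €7,400 excess over €306,400 is €1,110; credit = €1,600 − €1,110 = €490.
Solar Installation Rebate: €313,800 is €3,200 into a €80,000 phase-out range, leaving 76,800/80,000 of the credit: €9,550 × 76,800/80,000 = €9,168.
Total: €490 + €9,168 = €9,658.

€9,658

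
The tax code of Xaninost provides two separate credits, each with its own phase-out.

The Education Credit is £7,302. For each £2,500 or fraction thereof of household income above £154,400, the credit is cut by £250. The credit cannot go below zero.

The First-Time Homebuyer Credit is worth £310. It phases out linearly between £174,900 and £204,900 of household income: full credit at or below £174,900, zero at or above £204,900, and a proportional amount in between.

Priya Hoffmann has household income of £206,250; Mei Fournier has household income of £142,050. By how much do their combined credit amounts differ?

Priya (£206,250): Education Credit: income exceeds £154,400 by £51,850, which is 21 full-or-partial £2,500 increments; reduction = 21 × £250 = £5,250, leaving £2,052. First-Time Homebuyer Credit: £206,250 is at or above £204,900, so the credit is £0. total £2,052 + £0 = £2,052
Mei (£142,050): Education Credit: £142,050 is at or below the £154,400 threshold, so the full £7,302 applies. First-Time Homebuyer Credit: £142,050 is at or below the £174,900 threshold, so the full £310 applies. total £7,302 + £310 = £7,612
Difference: |£2,052 − £7,612| = £5,560.

£5,560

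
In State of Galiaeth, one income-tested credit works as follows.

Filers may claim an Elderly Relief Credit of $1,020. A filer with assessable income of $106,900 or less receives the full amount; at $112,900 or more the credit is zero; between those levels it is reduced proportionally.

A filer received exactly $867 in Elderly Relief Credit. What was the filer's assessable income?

$867 is 867/1,020 of the full $1,020, so 153/1,020 of the $6,000 range has been used: income = $106,900 + $6,000 × 153/1,020 = $107,800.

$107,800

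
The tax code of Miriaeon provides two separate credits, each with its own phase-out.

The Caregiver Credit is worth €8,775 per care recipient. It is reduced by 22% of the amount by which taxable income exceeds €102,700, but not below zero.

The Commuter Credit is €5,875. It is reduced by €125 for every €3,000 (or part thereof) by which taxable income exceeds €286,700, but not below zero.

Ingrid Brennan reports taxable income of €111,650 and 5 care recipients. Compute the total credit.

Caregiver Credit: base = 5 × €8,775 = €43,875. 22% of the €8,950 excess over €102,700 is €1,969; credit = €43,875 − €1,969 = €41,906.
Commuter Credit: €111,650 is at or below the €286,700 threshold, so the full €5,875 applies.
Total: €41,906 + €5,875 = €47,781.

€47,781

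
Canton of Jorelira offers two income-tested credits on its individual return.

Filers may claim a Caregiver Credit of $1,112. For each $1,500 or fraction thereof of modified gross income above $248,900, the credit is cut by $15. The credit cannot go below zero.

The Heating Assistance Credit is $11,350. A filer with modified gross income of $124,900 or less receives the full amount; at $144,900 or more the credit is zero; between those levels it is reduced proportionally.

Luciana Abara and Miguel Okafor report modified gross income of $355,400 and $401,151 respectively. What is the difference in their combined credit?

$47

Luciana ($355,400): Caregiver Credit: income exceeds $248,900 by $106,500, which is 71 full-or-partial $1,500 increments; reduction = 71 × $15 = $1,065, leaving $47. Heating Assistance Credit: $355,400 is at or above $144,900, so the credit is $0. total $47 + $0 = $47
Miguel ($401,151): Caregiver Credit: income exceeds $248,900 by $152,251 → 102 increments × $15 = $1,530 ≥ base, so the credit is $0. Heating Assistance Credit: $401,151 is at or above $144,900, so the credit is $0. total $0 + $0 = $0
Difference: |$47 − $0| = $47.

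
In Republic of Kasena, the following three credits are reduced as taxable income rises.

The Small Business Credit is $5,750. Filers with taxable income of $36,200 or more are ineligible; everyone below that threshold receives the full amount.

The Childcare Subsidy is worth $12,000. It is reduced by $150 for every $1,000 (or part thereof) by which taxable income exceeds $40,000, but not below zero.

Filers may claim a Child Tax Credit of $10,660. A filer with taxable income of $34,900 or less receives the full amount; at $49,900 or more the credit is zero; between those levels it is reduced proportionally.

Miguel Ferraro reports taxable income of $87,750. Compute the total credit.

Small Business Credit: $87,750 meets or exceeds the $36,200 cutoff, so the credit is $0.
Childcare Subsidy: income exceeds $40,000 by $47,750, which is 48 full-or-partial $1,000 increments; reduction = 48 × $150 = $7,200, leaving $4,800.
Child Tax Credit: $87,750 is at or above $49,900, so the credit is $0.
Total: $0 + $4,800 + $0 = $4,800.

$4,800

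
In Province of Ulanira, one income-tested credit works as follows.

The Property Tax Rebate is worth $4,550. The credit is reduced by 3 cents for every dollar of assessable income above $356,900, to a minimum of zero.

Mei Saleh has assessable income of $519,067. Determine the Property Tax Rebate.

Property Tax Rebate: 3% of the $162,167 excess over $356,900 is $4,865.01 ≥ base, so the credit is $0.

$0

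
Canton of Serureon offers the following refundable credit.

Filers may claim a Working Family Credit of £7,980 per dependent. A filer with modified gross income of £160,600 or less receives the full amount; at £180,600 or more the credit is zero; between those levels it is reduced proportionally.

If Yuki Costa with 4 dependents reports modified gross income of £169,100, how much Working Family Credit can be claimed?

Working Family Credit: base = 4 × £7,980 = £31,920. £169,100 is £8,500 into a £20,000 phase-out range, leaving 11,500/20,000 of the credit: £31,920 × 11,500/20,000 = £18,354.

£18,354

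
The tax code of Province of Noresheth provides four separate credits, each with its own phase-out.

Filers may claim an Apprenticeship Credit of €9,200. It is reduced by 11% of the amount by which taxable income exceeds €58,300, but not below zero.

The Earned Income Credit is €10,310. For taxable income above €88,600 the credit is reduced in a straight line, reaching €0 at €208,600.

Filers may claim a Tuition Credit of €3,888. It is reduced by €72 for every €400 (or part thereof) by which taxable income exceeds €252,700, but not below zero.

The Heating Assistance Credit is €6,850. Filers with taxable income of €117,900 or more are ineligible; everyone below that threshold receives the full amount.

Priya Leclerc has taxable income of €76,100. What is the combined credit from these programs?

Apprenticeship Credit: 11% of the €17,800 excess over €58,300 is €1,958; credit = €9,200 − €1,958 = €7,242.
Earned Income Credit: €76,100 is at or below the €88,600 threshold, so the full €10,310 applies.
Tuition Credit: €76,100 is at or below the €252,700 threshold, so the full €3,888 applies.
Heating Assistance Credit: €76,100 is below the €117,900 cutoff, so the full €6,850 applies.
Total: €7,242 + €10,310 + €3,888 + €6,850 = €28,290.

€28,290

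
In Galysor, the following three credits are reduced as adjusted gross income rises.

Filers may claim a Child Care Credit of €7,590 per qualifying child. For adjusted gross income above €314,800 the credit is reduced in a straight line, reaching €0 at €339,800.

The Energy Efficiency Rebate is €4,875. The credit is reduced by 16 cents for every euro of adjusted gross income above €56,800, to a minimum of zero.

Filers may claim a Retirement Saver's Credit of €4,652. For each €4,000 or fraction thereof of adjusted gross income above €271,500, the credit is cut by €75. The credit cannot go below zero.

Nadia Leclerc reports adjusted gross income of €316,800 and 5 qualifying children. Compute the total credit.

€38,666

Child Care Credit: base = 5 × €7,590 = €37,950. €316,800 is €2,000 into a €25,000 phase-out range, leaving 23,000/25,000 of the credit: €37,950 × 23,000/25,000 = €34,914.
Energy Efficiency Rebate: 16% of the €260,000 excess over €56,800 is €41,600 ≥ base, so the credit is €0.
Retirement Saver's Credit: income exceeds €271,500 by €45,300, which is 12 full-or-partial €4,000 increments; reduction = 12 × €75 = €900, leaving €3,752.
Total: €34,914 + €0 + €3,752 = €38,666.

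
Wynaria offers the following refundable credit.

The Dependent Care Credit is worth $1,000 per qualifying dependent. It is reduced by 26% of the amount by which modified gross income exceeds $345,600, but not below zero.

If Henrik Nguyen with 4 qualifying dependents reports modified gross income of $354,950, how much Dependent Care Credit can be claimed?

$1,569

Dependent Care Credit: base = 4 × $1,000 = $4,000. 26% of the $9,350 excess over $345,600 is $2,431; credit = $4,000 − $2,431 = $1,569.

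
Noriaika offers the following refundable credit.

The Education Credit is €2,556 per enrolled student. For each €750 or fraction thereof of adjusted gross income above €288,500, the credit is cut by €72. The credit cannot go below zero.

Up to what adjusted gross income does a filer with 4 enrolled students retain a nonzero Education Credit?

Full credit = 4 × €2,556 = €10,224.
After 141 increments the reduction is 141 × €72 = €10,152, leaving €72; one more increment wipes it out. Increment 141 ends at excess 141 × €750 = €105,750, so the highest qualifying income is €288,500 + €105,750 = €394,250.

€394,250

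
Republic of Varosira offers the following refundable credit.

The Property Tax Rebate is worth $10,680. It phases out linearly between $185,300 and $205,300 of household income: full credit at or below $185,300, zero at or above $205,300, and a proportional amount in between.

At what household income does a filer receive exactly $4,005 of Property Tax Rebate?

$197,800

$4,005 is 4,005/10,680 of the full $10,680, so 6,675/10,680 of the $20,000 range has been used: income = $185,300 + $20,000 × 6,675/10,680 = $197,800.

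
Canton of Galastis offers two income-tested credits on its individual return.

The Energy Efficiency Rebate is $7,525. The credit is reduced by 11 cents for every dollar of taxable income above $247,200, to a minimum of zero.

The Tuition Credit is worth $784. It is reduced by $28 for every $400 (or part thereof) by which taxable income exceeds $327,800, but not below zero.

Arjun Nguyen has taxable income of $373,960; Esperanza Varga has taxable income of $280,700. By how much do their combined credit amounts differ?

Arjun ($373,960): Energy Efficiency Rebate: 11% of the $126,760 excess over $247,200 is $13,943.60 ≥ base, so the credit is $0. Tuition Credit: income exceeds $327,800 by $46,160 → 116 increments × $28 = $3,248 ≥ base, so the credit is $0. total $0 + $0 = $0
Esperanza ($280,700): Energy Efficiency Rebate: 11% of the $33,500 excess over $247,200 is $3,685; credit = $7,525 − $3,685 = $3,840. Tuition Credit: $280,700 is at or below the $327,800 threshold, so the full $784 applies. total $3,840 + $784 = $4,624
Difference: |$0 − $4,624| = $4,624.

$4,624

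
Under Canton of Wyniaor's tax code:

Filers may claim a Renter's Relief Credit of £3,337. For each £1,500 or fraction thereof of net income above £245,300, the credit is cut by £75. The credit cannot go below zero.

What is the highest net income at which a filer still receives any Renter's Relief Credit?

After 44 increments the reduction is 44 × £75 = £3,300, leaving £37; one more increment wipes it out. Increment 44 ends at excess 44 × £1,500 = £66,000, so the highest qualifying income is £245,300 + £66,000 = £311,300.

£311,300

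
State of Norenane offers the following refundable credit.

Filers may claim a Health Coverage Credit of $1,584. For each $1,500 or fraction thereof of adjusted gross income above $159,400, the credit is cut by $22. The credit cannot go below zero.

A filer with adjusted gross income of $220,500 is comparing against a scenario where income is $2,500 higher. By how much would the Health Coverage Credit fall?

At $220,500 — income exceeds $159,400 by $61,100, which is 41 full-or-partial $1,500 increments; reduction = 41 × $22 = $902, leaving $682.
At $223,000 — income exceeds $159,400 by $63,600, which is 43 full-or-partial $1,500 increments; reduction = 43 × $22 = $946, leaving $638.
Lost: $682 − $638 = $44.

$44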